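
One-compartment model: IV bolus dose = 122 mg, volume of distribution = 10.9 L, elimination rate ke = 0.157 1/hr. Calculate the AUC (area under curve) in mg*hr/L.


C0 = Dose/Vd = 122/10.9 = 11.1927 mg/L
AUC = C0/ke = 11.1927/0.157
AUC = 71.29 mg*hr/L


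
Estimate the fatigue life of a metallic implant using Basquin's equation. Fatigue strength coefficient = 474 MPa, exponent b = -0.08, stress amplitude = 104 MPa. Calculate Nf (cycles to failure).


sigma_a = sigma_f' * (2Nf)^b
2Nf = (sigma_a/sigma_f')^(1/b)
2Nf = (104/474)^(1/-0.08)
2Nf = 1.7151912e+08
Nf = 8.5760e+07


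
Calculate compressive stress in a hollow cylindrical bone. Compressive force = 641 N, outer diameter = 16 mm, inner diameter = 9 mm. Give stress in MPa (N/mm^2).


A = pi*(r_o^2 - r_i^2)
r_o = 8 mm, r_i = 4.5 mm
A = 137.445 mm^2
sigma = F/A = 641 / 137.445
sigma = 4.664 MPa


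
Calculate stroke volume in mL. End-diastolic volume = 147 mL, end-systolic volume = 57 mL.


SV = EDV - ESV
SV = 147 - 57
SV = 90 mL


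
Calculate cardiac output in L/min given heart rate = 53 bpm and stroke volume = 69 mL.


CO = HR * SV
CO = 53 * 69 / 1000
CO = 3.657 L/min


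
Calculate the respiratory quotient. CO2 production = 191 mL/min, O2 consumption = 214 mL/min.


RQ = VCO2 / VO2
RQ = 191 / 214
RQ = 0.8925


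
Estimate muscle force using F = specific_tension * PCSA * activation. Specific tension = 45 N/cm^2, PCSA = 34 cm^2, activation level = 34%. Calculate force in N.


F = sigma * PCSA * activation
F = 45 * 34 * 0.34
F = 520.2 N


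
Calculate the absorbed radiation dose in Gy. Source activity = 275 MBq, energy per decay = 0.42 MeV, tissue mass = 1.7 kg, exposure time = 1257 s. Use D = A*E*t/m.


A = 275 MBq = 2.7500e+08 Bq
E = 0.42 MeV = 6.7284e-14 J
D = A*E*t/m = 2.7500e+08*6.7284e-14*1257/1.7
D = 0.01368 Gy


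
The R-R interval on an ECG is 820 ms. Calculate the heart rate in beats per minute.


HR = 60 / RR_interval(s)
RR = 820 ms = 0.82 s
HR = 60 / 0.82 = 73.17 bpm


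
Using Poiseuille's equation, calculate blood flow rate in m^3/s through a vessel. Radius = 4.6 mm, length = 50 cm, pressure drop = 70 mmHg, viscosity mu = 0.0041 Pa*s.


Q = pi*r^4*dP / (8*mu*L)
r = 0.0046 m, L = 0.5 m
dP = 70 mmHg = 9332.54 Pa
Q = 8.0046e-04 m^3/s


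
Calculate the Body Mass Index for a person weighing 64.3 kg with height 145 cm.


BMI = weight / height^2
height = 145 cm = 1.45 m
BMI = 64.3 / 1.45^2
BMI = 30.58 kg/m^2


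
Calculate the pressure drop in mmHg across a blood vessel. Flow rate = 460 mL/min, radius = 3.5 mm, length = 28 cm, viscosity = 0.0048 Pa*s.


dP = 8*mu*L*Q / (pi*r^4)
Q = 460 mL/min = 7.66667e-06 m^3/s
dP = 174.853 Pa = 174.853 / 133.322 mmHg = 1.312 mmHg


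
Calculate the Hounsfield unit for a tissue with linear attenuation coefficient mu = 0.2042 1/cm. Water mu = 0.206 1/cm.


HU = ((mu_tissue - mu_water) / mu_water) * 1000
HU = ((0.2042 - 0.206) / 0.206) * 1000
HU = -8.738


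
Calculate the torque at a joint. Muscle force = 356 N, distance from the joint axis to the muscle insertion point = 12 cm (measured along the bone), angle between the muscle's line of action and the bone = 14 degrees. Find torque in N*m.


Torque = F * d * sin(theta)   (moment arm = d*sin(theta))
d = 12 cm = 0.12 m
Torque = 356 * 0.12 * sin(14)
Torque = 10.33 N*m


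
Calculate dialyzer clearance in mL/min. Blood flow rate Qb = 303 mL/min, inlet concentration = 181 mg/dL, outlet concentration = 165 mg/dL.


K = Qb * (Cb_in - Cb_out) / Cb_in
K = 303 * (181 - 165) / 181
K = 26.78 mL/min


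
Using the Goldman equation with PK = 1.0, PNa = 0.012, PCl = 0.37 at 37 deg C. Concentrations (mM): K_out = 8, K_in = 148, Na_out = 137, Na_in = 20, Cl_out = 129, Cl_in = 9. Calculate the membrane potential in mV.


Vm = (RT/F)*ln((PK*Ko + PNa*Nao + PCl*Cli)/(PK*Ki + PNa*Nai + PCl*Clo))
Numer = 12.974, Denom = 195.97
Vm = -72.56 mV


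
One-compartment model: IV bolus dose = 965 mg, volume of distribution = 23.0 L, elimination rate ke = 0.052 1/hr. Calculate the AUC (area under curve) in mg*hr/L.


C0 = Dose/Vd = 965/23.0 = 41.9565 mg/L
AUC = C0/ke = 41.9565/0.052
AUC = 806.9 mg*hr/L


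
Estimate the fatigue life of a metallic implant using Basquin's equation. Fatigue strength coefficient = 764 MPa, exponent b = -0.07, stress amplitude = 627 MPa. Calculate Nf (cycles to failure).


sigma_a = sigma_f' * (2Nf)^b
2Nf = (sigma_a/sigma_f')^(1/b)
2Nf = (627/764)^(1/-0.07)
2Nf = 16.829961
Nf = 8.415


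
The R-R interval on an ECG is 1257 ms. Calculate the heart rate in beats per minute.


HR = 60 / RR_interval(s)
RR = 1257 ms = 1.257 s
HR = 60 / 1.257 = 47.73 bpm


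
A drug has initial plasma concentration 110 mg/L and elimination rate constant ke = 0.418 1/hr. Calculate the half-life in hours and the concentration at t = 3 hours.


t_half = ln(2) / ke = 0.693147 / 0.418 = 1.658 hr
C(t) = C0 * exp(-ke*t) = 110 * exp(-0.418*3)
C(3) = 31.39 mg/L


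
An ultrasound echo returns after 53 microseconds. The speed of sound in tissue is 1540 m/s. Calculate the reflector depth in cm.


depth = c * t / 2
t = 53 us = 5.3000e-05 s
depth = 1540 * 5.3000e-05 / 2
depth = 0.04081 m = 4.081 cm


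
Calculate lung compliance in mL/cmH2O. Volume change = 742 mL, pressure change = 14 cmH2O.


C = dV / dP
C = 742 / 14
C = 53 mL/cmH2O


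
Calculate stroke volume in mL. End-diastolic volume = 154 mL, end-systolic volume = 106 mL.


SV = EDV - ESV
SV = 154 - 106
SV = 48 mL


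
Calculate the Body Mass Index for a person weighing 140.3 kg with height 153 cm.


BMI = weight / height^2
height = 153 cm = 1.53 m
BMI = 140.3 / 1.53^2
BMI = 59.93 kg/m^2


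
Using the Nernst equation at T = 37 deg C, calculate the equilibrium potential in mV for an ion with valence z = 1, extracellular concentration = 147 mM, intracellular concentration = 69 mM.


E = (RT/(zF)) * ln(C_out/C_in)
T = 37 + 273.15 = 310.15 K
E = (8.314 * 310.15 / (1 * 96485)) * ln(147/69)
E = 20.21 mV


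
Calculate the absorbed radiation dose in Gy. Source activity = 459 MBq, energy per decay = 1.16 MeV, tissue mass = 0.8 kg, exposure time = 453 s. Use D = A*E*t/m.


A = 459 MBq = 4.5900e+08 Bq
E = 1.16 MeV = 1.85832e-13 J
D = A*E*t/m = 4.5900e+08*1.85832e-13*453/0.8
D = 0.0483 Gy


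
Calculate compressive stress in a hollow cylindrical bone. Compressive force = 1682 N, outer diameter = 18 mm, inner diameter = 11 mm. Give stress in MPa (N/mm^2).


A = pi*(r_o^2 - r_i^2)
r_o = 9 mm, r_i = 5.5 mm
A = 159.436 mm^2
sigma = F/A = 1682 / 159.436
sigma = 10.55 MPa


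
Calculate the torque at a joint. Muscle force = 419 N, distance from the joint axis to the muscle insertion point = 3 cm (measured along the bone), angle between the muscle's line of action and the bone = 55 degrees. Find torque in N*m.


Torque = F * d * sin(theta)   (moment arm = d*sin(theta))
d = 3 cm = 0.03 m
Torque = 419 * 0.03 * sin(55)
Torque = 10.3 N*m


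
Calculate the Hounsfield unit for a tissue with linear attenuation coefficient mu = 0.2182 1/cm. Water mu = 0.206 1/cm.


HU = ((mu_tissue - mu_water) / mu_water) * 1000
HU = ((0.2182 - 0.206) / 0.206) * 1000
HU = 59.22


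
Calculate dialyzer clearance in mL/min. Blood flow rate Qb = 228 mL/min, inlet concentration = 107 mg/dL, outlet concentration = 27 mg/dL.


K = Qb * (Cb_in - Cb_out) / Cb_in
K = 228 * (107 - 27) / 107
K = 170.5 mL/min


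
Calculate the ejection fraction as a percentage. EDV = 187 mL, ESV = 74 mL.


SV = EDV - ESV = 187 - 74 = 113 mL
EF = SV/EDV * 100 = 113/187 * 100
EF = 60.43%


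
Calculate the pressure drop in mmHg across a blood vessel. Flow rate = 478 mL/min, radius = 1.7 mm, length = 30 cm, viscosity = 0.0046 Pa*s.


dP = 8*mu*L*Q / (pi*r^4)
Q = 478 mL/min = 7.96667e-06 m^3/s
dP = 3351.97 Pa = 3351.97 / 133.322 mmHg = 25.14 mmHg


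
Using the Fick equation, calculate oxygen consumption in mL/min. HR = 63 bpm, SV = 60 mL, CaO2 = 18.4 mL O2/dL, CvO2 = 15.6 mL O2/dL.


CO = HR*SV = 63*60/1000 = 3.78 L/min
a-v O2 diff = 18.4 - 15.6 = 2.8 mL/dL
VO2 = CO * (CaO2-CvO2) * 10 dL/L
VO2 = 3.78 * 2.8 * 10
VO2 = 105.8 mL/min


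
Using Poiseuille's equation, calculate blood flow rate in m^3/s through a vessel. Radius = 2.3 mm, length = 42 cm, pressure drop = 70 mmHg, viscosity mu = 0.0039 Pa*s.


Q = pi*r^4*dP / (8*mu*L)
r = 0.0023 m, L = 0.42 m
dP = 70 mmHg = 9332.54 Pa
Q = 6.2612e-05 m^3/s


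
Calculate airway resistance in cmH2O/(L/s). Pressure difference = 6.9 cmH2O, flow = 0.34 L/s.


R = dP / flow
R = 6.9 / 0.34
R = 20.29 cmH2O/(L/s)


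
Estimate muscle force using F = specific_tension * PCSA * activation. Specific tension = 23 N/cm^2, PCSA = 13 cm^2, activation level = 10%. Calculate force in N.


F = sigma * PCSA * activation
F = 23 * 13 * 0.1
F = 29.9 N


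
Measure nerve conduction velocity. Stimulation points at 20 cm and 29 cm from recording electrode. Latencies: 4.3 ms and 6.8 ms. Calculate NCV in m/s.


Distance = (29 - 20) / 100 = 0.09 m
dt = (6.8 - 4.3) / 1000 = 0.0025 s
NCV = dist / dt = 36 m/s


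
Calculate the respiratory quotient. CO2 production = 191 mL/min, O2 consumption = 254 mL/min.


RQ = VCO2 / VO2
RQ = 191 / 254
RQ = 0.752


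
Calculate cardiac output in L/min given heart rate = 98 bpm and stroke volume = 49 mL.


CO = HR * SV
CO = 98 * 49 / 1000
CO = 4.802 L/min


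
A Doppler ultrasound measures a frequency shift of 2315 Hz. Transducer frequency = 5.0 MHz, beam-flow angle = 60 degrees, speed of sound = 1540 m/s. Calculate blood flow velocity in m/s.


v = fd * c / (2 * f0 * cos(theta))
v = 2315 * 1540 / (2 * 5.0000e+06 * cos(60))
v = 0.713 m/s


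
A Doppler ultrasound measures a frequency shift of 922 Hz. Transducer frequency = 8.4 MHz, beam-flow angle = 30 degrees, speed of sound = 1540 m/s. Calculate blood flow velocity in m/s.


v = fd * c / (2 * f0 * cos(theta))
v = 922 * 1540 / (2 * 8.4000e+06 * cos(30))
v = 0.09759 m/s


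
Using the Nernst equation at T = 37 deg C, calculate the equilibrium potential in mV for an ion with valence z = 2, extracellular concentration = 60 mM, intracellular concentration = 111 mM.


E = (RT/(zF)) * ln(C_out/C_in)
T = 37 + 273.15 = 310.15 K
E = (8.314 * 310.15 / (2 * 96485)) * ln(60/111)
E = -8.22 mV


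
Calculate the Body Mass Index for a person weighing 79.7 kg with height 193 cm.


BMI = weight / height^2
height = 193 cm = 1.93 m
BMI = 79.7 / 1.93^2
BMI = 21.4 kg/m^2


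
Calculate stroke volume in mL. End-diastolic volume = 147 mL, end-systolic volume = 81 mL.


SV = EDV - ESV
SV = 147 - 81
SV = 66 mL


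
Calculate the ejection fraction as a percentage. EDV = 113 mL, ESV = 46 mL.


SV = EDV - ESV = 113 - 46 = 67 mL
EF = SV/EDV * 100 = 67/113 * 100
EF = 59.29%


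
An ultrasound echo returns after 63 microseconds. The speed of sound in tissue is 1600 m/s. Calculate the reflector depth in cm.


depth = c * t / 2
t = 63 us = 6.3000e-05 s
depth = 1600 * 6.3000e-05 / 2
depth = 0.0504 m = 5.04 cm


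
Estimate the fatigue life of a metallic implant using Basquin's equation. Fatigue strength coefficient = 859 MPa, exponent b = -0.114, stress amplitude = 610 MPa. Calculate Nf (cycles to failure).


sigma_a = sigma_f' * (2Nf)^b
2Nf = (sigma_a/sigma_f')^(1/b)
2Nf = (610/859)^(1/-0.114)
2Nf = 20.140224
Nf = 10.07


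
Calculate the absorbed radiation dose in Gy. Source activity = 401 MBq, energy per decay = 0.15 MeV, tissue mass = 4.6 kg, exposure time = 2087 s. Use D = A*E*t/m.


A = 401 MBq = 4.0100e+08 Bq
E = 0.15 MeV = 2.403e-14 J
D = A*E*t/m = 4.0100e+08*2.403e-14*2087/4.6
D = 0.004372 Gy


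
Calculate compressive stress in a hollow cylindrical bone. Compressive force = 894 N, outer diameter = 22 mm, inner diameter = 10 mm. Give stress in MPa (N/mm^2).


A = pi*(r_o^2 - r_i^2)
r_o = 11 mm, r_i = 5 mm
A = 301.593 mm^2
sigma = F/A = 894 / 301.593
sigma = 2.964 MPa


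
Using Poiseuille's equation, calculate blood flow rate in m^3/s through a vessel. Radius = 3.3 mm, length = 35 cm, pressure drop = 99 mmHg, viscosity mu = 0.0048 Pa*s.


Q = pi*r^4*dP / (8*mu*L)
r = 0.0033 m, L = 0.35 m
dP = 99 mmHg = 13198.878 Pa
Q = 3.6588e-04 m^3/s


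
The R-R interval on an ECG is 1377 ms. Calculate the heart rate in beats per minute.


HR = 60 / RR_interval(s)
RR = 1377 ms = 1.377 s
HR = 60 / 1.377 = 43.57 bpm


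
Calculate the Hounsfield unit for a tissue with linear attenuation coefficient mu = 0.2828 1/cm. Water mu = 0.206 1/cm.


HU = ((mu_tissue - mu_water) / mu_water) * 1000
HU = ((0.2828 - 0.206) / 0.206) * 1000
HU = 372.8


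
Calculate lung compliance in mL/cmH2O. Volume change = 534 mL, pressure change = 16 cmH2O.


C = dV / dP
C = 534 / 16
C = 33.38 mL/cmH2O


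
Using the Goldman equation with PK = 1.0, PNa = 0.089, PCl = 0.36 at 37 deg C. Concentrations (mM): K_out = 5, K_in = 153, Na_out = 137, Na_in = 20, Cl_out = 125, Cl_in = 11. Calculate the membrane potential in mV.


Vm = (RT/F)*ln((PK*Ko + PNa*Nao + PCl*Cli)/(PK*Ki + PNa*Nai + PCl*Clo))
Numer = 21.153, Denom = 199.78
Vm = -60.01 mV


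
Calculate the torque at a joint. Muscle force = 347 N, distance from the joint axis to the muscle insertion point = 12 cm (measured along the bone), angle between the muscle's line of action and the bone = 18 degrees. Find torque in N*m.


Torque = F * d * sin(theta)   (moment arm = d*sin(theta))
d = 12 cm = 0.12 m
Torque = 347 * 0.12 * sin(18)
Torque = 12.87 N*m


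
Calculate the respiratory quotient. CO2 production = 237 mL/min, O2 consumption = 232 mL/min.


RQ = VCO2 / VO2
RQ = 237 / 232
RQ = 1.022


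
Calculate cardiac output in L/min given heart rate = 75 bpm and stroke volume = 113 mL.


CO = HR * SV
CO = 75 * 113 / 1000
CO = 8.475 L/min


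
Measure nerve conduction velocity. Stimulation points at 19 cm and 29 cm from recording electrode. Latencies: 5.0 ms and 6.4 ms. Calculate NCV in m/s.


Distance = (29 - 19) / 100 = 0.1 m
dt = (6.4 - 5.0) / 1000 = 0.0014 s
NCV = dist / dt = 71.43 m/s


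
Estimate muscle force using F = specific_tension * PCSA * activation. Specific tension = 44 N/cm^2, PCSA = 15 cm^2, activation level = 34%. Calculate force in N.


F = sigma * PCSA * activation
F = 44 * 15 * 0.34
F = 224.4 N


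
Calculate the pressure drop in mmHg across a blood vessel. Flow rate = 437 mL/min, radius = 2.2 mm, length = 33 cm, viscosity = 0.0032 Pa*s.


dP = 8*mu*L*Q / (pi*r^4)
Q = 437 mL/min = 7.28333e-06 m^3/s
dP = 836.071 Pa = 836.071 / 133.322 mmHg = 6.271 mmHg


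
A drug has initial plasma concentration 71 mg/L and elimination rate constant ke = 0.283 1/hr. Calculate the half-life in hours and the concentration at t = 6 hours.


t_half = ln(2) / ke = 0.693147 / 0.283 = 2.449 hr
C(t) = C0 * exp(-ke*t) = 71 * exp(-0.283*6)
C(6) = 13 mg/L


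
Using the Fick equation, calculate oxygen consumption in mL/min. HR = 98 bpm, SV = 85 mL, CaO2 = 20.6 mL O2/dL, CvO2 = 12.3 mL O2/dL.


CO = HR*SV = 98*85/1000 = 8.33 L/min
a-v O2 diff = 20.6 - 12.3 = 8.3 mL/dL
VO2 = CO * (CaO2-CvO2) * 10 dL/L
VO2 = 8.33 * 8.3 * 10
VO2 = 691.4 mL/min


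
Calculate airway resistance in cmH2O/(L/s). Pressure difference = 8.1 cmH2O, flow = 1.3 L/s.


R = dP / flow
R = 8.1 / 1.3
R = 6.231 cmH2O/(L/s)


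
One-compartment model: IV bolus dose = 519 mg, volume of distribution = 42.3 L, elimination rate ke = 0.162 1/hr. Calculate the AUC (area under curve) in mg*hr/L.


C0 = Dose/Vd = 519/42.3 = 12.2695 mg/L
AUC = C0/ke = 12.2695/0.162
AUC = 75.74 mg*hr/L


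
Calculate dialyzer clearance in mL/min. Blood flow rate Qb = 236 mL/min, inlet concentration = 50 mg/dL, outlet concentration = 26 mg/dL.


K = Qb * (Cb_in - Cb_out) / Cb_in
K = 236 * (50 - 26) / 50
K = 113.3 mL/min


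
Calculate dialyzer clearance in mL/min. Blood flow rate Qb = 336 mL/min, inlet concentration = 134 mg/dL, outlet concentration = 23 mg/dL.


K = Qb * (Cb_in - Cb_out) / Cb_in
K = 336 * (134 - 23) / 134
K = 278.3 mL/min


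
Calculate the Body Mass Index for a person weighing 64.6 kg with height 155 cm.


BMI = weight / height^2
height = 155 cm = 1.55 m
BMI = 64.6 / 1.55^2
BMI = 26.89 kg/m^2


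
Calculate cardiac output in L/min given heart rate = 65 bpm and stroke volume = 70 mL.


CO = HR * SV
CO = 65 * 70 / 1000
CO = 4.55 L/min


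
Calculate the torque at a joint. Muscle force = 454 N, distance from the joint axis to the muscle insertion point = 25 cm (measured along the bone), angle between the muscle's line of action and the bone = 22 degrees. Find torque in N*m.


Torque = F * d * sin(theta)   (moment arm = d*sin(theta))
d = 25 cm = 0.25 m
Torque = 454 * 0.25 * sin(22)
Torque = 42.52 N*m


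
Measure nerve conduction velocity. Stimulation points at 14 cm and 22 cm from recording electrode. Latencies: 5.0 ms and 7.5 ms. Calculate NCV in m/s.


Distance = (22 - 14) / 100 = 0.08 m
dt = (7.5 - 5.0) / 1000 = 0.0025 s
NCV = dist / dt = 32 m/s


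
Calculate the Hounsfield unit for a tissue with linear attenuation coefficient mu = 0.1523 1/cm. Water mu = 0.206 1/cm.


HU = ((mu_tissue - mu_water) / mu_water) * 1000
HU = ((0.1523 - 0.206) / 0.206) * 1000
HU = -260.7


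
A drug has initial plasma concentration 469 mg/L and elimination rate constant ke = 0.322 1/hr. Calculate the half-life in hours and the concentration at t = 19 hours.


t_half = ln(2) / ke = 0.693147 / 0.322 = 2.153 hr
C(t) = C0 * exp(-ke*t) = 469 * exp(-0.322*19)
C(19) = 1.033 mg/L


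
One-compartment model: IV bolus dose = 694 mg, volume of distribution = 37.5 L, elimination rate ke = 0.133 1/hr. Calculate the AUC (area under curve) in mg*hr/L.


C0 = Dose/Vd = 694/37.5 = 18.5067 mg/L
AUC = C0/ke = 18.5067/0.133
AUC = 139.1 mg*hr/L


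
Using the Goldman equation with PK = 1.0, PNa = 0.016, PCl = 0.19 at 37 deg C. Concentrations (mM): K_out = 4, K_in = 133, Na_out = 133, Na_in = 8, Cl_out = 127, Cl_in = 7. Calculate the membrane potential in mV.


Vm = (RT/F)*ln((PK*Ko + PNa*Nao + PCl*Cli)/(PK*Ki + PNa*Nai + PCl*Clo))
Numer = 7.458, Denom = 157.258
Vm = -81.47 mV


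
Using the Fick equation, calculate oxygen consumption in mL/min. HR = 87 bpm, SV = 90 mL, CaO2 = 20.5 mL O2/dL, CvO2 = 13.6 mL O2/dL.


CO = HR*SV = 87*90/1000 = 7.83 L/min
a-v O2 diff = 20.5 - 13.6 = 6.9 mL/dL
VO2 = CO * (CaO2-CvO2) * 10 dL/L
VO2 = 7.83 * 6.9 * 10
VO2 = 540.3 mL/min


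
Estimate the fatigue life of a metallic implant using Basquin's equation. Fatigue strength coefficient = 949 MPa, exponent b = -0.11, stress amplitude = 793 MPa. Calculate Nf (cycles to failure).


sigma_a = sigma_f' * (2Nf)^b
2Nf = (sigma_a/sigma_f')^(1/b)
2Nf = (793/949)^(1/-0.11)
2Nf = 5.1171424
Nf = 2.559


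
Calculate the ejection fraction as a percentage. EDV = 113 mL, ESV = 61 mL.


SV = EDV - ESV = 113 - 61 = 52 mL
EF = SV/EDV * 100 = 52/113 * 100
EF = 46.02%


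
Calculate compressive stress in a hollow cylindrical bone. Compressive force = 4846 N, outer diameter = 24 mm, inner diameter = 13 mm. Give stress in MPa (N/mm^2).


A = pi*(r_o^2 - r_i^2)
r_o = 12 mm, r_i = 6.5 mm
A = 319.657 mm^2
sigma = F/A = 4846 / 319.657
sigma = 15.16 MPa


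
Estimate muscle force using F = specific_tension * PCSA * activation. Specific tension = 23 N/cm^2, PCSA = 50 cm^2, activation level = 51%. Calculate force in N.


F = sigma * PCSA * activation
F = 23 * 50 * 0.51
F = 586.5 N


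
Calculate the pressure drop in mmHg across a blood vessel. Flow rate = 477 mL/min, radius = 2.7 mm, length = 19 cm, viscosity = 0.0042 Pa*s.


dP = 8*mu*L*Q / (pi*r^4)
Q = 477 mL/min = 7.95e-06 m^3/s
dP = 303.987 Pa = 303.987 / 133.322 mmHg = 2.28 mmHg


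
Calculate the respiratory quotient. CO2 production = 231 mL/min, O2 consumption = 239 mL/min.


RQ = VCO2 / VO2
RQ = 231 / 239
RQ = 0.9665


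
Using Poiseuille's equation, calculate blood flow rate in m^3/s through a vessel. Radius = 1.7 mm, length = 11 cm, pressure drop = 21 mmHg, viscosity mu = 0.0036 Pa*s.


Q = pi*r^4*dP / (8*mu*L)
r = 0.0017 m, L = 0.11 m
dP = 21 mmHg = 2799.762 Pa
Q = 2.3189e-05 m^3/s


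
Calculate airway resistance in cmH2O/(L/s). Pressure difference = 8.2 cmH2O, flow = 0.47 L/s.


R = dP / flow
R = 8.2 / 0.47
R = 17.45 cmH2O/(L/s)


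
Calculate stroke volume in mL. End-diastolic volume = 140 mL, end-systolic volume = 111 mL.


SV = EDV - ESV
SV = 140 - 111
SV = 29 mL


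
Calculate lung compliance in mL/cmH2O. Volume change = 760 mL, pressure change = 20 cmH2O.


C = dV / dP
C = 760 / 20
C = 38 mL/cmH2O


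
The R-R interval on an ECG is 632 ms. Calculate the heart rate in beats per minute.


HR = 60 / RR_interval(s)
RR = 632 ms = 0.632 s
HR = 60 / 0.632 = 94.94 bpm


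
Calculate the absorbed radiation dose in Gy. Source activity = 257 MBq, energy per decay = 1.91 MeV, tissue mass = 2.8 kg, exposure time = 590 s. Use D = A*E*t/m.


A = 257 MBq = 2.5700e+08 Bq
E = 1.91 MeV = 3.05982e-13 J
D = A*E*t/m = 2.5700e+08*3.05982e-13*590/2.8
D = 0.01657 Gy


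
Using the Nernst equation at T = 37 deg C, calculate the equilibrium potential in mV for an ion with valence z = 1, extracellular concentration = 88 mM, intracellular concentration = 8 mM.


E = (RT/(zF)) * ln(C_out/C_in)
T = 37 + 273.15 = 310.15 K
E = (8.314 * 310.15 / (1 * 96485)) * ln(88/8)
E = 64.08 mV


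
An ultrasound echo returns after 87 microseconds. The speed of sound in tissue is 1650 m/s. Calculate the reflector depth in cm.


depth = c * t / 2
t = 87 us = 8.7000e-05 s
depth = 1650 * 8.7000e-05 / 2
depth = 0.071775 m = 7.1775 cm


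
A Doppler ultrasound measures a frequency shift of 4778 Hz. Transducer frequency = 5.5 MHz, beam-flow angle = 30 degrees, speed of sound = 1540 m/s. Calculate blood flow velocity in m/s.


v = fd * c / (2 * f0 * cos(theta))
v = 4778 * 1540 / (2 * 5.5000e+06 * cos(30))
v = 0.7724 m/s


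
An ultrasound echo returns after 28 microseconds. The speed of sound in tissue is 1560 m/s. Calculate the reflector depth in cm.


depth = c * t / 2
t = 28 us = 2.8000e-05 s
depth = 1560 * 2.8000e-05 / 2
depth = 0.02184 m = 2.184 cm


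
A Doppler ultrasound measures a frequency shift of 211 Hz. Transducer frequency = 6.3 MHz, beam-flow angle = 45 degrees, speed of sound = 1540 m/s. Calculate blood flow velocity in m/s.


v = fd * c / (2 * f0 * cos(theta))
v = 211 * 1540 / (2 * 6.3000e+06 * cos(45))
v = 0.03647 m/s


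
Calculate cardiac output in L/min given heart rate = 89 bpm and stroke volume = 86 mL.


CO = HR * SV
CO = 89 * 86 / 1000
CO = 7.654 L/min


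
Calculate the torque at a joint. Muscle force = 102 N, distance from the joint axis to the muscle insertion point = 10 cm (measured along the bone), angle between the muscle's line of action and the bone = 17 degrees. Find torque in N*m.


Torque = F * d * sin(theta)   (moment arm = d*sin(theta))
d = 10 cm = 0.1 m
Torque = 102 * 0.1 * sin(17)
Torque = 2.982 N*m


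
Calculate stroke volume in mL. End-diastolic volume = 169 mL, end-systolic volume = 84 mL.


SV = EDV - ESV
SV = 169 - 84
SV = 85 mL


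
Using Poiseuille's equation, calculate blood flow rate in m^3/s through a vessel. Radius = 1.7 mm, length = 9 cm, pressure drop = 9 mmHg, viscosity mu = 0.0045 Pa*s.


Q = pi*r^4*dP / (8*mu*L)
r = 0.0017 m, L = 0.09 m
dP = 9 mmHg = 1199.898 Pa
Q = 9.7173e-06 m^3/s


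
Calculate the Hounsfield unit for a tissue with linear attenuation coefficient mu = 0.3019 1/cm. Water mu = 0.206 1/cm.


HU = ((mu_tissue - mu_water) / mu_water) * 1000
HU = ((0.3019 - 0.206) / 0.206) * 1000
HU = 465.5


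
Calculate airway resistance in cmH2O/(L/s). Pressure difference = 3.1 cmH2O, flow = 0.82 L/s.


R = dP / flow
R = 3.1 / 0.82
R = 3.78 cmH2O/(L/s)


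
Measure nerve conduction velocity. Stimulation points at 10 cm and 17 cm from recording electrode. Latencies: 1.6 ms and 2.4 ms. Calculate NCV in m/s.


Distance = (17 - 10) / 100 = 0.07 m
dt = (2.4 - 1.6) / 1000 = 8.0000e-04 s
NCV = dist / dt = 87.5 m/s


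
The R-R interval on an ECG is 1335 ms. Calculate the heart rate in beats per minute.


HR = 60 / RR_interval(s)
RR = 1335 ms = 1.335 s
HR = 60 / 1.335 = 44.94 bpm


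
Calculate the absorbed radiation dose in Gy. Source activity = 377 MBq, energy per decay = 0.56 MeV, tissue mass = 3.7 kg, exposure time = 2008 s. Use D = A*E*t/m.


A = 377 MBq = 3.7700e+08 Bq
E = 0.56 MeV = 8.9712e-14 J
D = A*E*t/m = 3.7700e+08*8.9712e-14*2008/3.7
D = 0.01835 Gy


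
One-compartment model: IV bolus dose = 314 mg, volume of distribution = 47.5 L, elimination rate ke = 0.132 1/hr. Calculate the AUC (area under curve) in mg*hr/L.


C0 = Dose/Vd = 314/47.5 = 6.61053 mg/L
AUC = C0/ke = 6.61053/0.132
AUC = 50.08 mg*hr/L


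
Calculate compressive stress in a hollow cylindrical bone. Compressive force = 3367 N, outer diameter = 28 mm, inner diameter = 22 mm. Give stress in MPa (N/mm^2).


A = pi*(r_o^2 - r_i^2)
r_o = 14 mm, r_i = 11 mm
A = 235.619 mm^2
sigma = F/A = 3367 / 235.619
sigma = 14.29 MPa


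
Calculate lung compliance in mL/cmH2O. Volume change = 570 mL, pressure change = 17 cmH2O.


C = dV / dP
C = 570 / 17
C = 33.53 mL/cmH2O


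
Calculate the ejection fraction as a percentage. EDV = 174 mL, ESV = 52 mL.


SV = EDV - ESV = 174 - 52 = 122 mL
EF = SV/EDV * 100 = 122/174 * 100
EF = 70.11%


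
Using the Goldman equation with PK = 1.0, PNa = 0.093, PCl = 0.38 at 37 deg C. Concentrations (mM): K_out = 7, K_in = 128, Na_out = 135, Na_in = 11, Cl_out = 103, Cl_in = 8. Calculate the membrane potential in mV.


Vm = (RT/F)*ln((PK*Ko + PNa*Nao + PCl*Cli)/(PK*Ki + PNa*Nai + PCl*Clo))
Numer = 22.595, Denom = 168.163
Vm = -53.64 mV


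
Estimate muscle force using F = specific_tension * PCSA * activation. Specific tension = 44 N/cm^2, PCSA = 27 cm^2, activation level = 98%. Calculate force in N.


F = sigma * PCSA * activation
F = 44 * 27 * 0.98
F = 1164 N


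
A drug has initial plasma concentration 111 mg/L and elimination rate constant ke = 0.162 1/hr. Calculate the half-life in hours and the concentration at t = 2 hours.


t_half = ln(2) / ke = 0.693147 / 0.162 = 4.279 hr
C(t) = C0 * exp(-ke*t) = 111 * exp(-0.162*2)
C(2) = 80.28 mg/L


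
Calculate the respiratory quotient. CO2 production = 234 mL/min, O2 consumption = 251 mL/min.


RQ = VCO2 / VO2
RQ = 234 / 251
RQ = 0.9323


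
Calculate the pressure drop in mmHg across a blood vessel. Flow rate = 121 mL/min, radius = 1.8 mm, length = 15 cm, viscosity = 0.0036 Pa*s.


dP = 8*mu*L*Q / (pi*r^4)
Q = 121 mL/min = 2.01667e-06 m^3/s
dP = 264.167 Pa = 264.167 / 133.322 mmHg = 1.981 mmHg


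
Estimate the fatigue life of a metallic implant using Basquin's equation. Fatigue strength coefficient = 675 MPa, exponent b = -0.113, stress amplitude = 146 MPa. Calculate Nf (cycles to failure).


sigma_a = sigma_f' * (2Nf)^b
2Nf = (sigma_a/sigma_f')^(1/b)
2Nf = (146/675)^(1/-0.113)
2Nf = 766516.29
Nf = 3.833e+05


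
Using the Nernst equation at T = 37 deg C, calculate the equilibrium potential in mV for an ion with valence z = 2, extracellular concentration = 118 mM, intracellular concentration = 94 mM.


E = (RT/(zF)) * ln(C_out/C_in)
T = 37 + 273.15 = 310.15 K
E = (8.314 * 310.15 / (2 * 96485)) * ln(118/94)
E = 3.039 mV


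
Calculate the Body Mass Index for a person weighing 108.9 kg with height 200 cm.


BMI = weight / height^2
height = 200 cm = 2 m
BMI = 108.9 / 2^2
BMI = 27.23 kg/m^2


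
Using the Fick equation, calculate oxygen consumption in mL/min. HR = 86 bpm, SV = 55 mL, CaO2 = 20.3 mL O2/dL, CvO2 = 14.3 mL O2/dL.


CO = HR*SV = 86*55/1000 = 4.73 L/min
a-v O2 diff = 20.3 - 14.3 = 6 mL/dL
VO2 = CO * (CaO2-CvO2) * 10 dL/L
VO2 = 4.73 * 6 * 10
VO2 = 283.8 mL/min


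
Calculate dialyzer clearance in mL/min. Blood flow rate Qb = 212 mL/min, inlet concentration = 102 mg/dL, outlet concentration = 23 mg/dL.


K = Qb * (Cb_in - Cb_out) / Cb_in
K = 212 * (102 - 23) / 102
K = 164.2 mL/min


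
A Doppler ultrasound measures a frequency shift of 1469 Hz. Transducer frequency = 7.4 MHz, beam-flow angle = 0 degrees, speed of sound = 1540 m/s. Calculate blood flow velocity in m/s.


v = fd * c / (2 * f0 * cos(theta))
v = 1469 * 1540 / (2 * 7.4000e+06 * cos(0))
v = 0.1529 m/s


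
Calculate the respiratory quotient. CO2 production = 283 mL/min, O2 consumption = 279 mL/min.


RQ = VCO2 / VO2
RQ = 283 / 279
RQ = 1.014


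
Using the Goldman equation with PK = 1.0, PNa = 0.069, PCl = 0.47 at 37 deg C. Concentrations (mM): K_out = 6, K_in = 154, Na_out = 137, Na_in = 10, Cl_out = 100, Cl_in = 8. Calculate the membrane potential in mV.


Vm = (RT/F)*ln((PK*Ko + PNa*Nao + PCl*Cli)/(PK*Ki + PNa*Nai + PCl*Clo))
Numer = 19.213, Denom = 201.69
Vm = -62.83 mV


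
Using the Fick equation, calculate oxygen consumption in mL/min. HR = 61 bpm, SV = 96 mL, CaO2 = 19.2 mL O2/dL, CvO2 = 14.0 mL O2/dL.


CO = HR*SV = 61*96/1000 = 5.856 L/min
a-v O2 diff = 19.2 - 14.0 = 5.2 mL/dL
VO2 = CO * (CaO2-CvO2) * 10 dL/L
VO2 = 5.856 * 5.2 * 10
VO2 = 304.5 mL/min


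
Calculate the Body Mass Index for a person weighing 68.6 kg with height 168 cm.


BMI = weight / height^2
height = 168 cm = 1.68 m
BMI = 68.6 / 1.68^2
BMI = 24.31 kg/m^2


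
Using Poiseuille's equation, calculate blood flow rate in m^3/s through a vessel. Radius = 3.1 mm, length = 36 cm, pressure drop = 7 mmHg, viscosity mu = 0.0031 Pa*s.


Q = pi*r^4*dP / (8*mu*L)
r = 0.0031 m, L = 0.36 m
dP = 7 mmHg = 933.254 Pa
Q = 3.0328e-05 m^3/s


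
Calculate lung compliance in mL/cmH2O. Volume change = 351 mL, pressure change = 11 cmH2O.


C = dV / dP
C = 351 / 11
C = 31.91 mL/cmH2O


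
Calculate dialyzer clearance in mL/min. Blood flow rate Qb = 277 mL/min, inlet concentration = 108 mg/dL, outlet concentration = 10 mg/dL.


K = Qb * (Cb_in - Cb_out) / Cb_in
K = 277 * (108 - 10) / 108
K = 251.4 mL/min


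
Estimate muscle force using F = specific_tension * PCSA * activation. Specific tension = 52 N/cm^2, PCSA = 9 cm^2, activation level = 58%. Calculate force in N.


F = sigma * PCSA * activation
F = 52 * 9 * 0.58
F = 271.4 N


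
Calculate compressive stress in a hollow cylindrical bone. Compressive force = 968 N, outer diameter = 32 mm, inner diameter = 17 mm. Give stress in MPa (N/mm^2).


A = pi*(r_o^2 - r_i^2)
r_o = 16 mm, r_i = 8.5 mm
A = 577.268 mm^2
sigma = F/A = 968 / 577.268
sigma = 1.677 MPa


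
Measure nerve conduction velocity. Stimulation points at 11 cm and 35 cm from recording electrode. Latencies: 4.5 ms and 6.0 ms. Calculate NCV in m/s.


Distance = (35 - 11) / 100 = 0.24 m
dt = (6.0 - 4.5) / 1000 = 0.0015 s
NCV = dist / dt = 160 m/s


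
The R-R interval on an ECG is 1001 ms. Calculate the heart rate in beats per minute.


HR = 60 / RR_interval(s)
RR = 1001 ms = 1.001 s
HR = 60 / 1.001 = 59.94 bpm


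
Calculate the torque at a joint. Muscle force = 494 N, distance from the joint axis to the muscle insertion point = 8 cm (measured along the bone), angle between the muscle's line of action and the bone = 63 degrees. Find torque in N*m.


Torque = F * d * sin(theta)   (moment arm = d*sin(theta))
d = 8 cm = 0.08 m
Torque = 494 * 0.08 * sin(63)
Torque = 35.21 N*m


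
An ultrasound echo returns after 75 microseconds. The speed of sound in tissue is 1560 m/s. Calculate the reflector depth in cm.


depth = c * t / 2
t = 75 us = 7.5000e-05 s
depth = 1560 * 7.5000e-05 / 2
depth = 0.0585 m = 5.85 cm


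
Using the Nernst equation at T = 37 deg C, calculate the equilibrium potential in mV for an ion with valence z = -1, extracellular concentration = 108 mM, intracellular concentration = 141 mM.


E = (RT/(zF)) * ln(C_out/C_in)
T = 37 + 273.15 = 310.15 K
E = (8.314 * 310.15 / (-1 * 96485)) * ln(108/141)
E = 7.126 mV


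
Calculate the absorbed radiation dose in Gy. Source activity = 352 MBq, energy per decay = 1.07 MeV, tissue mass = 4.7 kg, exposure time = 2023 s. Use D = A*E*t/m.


A = 352 MBq = 3.5200e+08 Bq
E = 1.07 MeV = 1.71414e-13 J
D = A*E*t/m = 3.5200e+08*1.71414e-13*2023/4.7
D = 0.02597 Gy


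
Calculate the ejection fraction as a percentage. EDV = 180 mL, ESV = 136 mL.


SV = EDV - ESV = 180 - 136 = 44 mL
EF = SV/EDV * 100 = 44/180 * 100
EF = 24.44%


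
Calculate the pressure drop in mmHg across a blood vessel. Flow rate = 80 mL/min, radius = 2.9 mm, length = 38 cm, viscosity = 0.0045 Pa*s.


dP = 8*mu*L*Q / (pi*r^4)
Q = 80 mL/min = 1.33333e-06 m^3/s
dP = 82.0884 Pa = 82.0884 / 133.322 mmHg = 0.6157 mmHg


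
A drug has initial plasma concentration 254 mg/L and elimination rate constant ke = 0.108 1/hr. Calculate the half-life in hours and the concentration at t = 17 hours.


t_half = ln(2) / ke = 0.693147 / 0.108 = 6.418 hr
C(t) = C0 * exp(-ke*t) = 254 * exp(-0.108*17)
C(17) = 40.5 mg/L


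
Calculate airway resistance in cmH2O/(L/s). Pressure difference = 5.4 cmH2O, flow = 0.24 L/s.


R = dP / flow
R = 5.4 / 0.24
R = 22.5 cmH2O/(L/s)


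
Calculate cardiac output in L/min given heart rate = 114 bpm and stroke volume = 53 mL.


CO = HR * SV
CO = 114 * 53 / 1000
CO = 6.042 L/min


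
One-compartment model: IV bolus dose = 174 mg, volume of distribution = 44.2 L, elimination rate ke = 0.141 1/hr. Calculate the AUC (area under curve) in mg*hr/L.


C0 = Dose/Vd = 174/44.2 = 3.93665 mg/L
AUC = C0/ke = 3.93665/0.141
AUC = 27.92 mg*hr/L


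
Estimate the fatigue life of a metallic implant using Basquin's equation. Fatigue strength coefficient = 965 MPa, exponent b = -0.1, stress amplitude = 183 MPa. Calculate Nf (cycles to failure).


sigma_a = sigma_f' * (2Nf)^b
2Nf = (sigma_a/sigma_f')^(1/b)
2Nf = (183/965)^(1/-0.1)
2Nf = 16625022
Nf = 8.3125e+06


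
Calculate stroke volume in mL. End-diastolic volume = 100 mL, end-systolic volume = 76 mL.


SV = EDV - ESV
SV = 100 - 76
SV = 24 mL


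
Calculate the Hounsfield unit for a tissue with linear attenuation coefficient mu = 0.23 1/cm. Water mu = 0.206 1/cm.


HU = ((mu_tissue - mu_water) / mu_water) * 1000
HU = ((0.23 - 0.206) / 0.206) * 1000
HU = 116.5


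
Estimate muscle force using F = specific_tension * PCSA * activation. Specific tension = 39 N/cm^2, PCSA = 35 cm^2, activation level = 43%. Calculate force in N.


F = sigma * PCSA * activation
F = 39 * 35 * 0.43
F = 587 N


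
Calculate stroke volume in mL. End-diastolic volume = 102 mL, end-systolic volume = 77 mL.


SV = EDV - ESV
SV = 102 - 77
SV = 25 mL


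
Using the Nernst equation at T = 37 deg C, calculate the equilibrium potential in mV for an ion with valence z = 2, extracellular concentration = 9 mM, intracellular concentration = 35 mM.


E = (RT/(zF)) * ln(C_out/C_in)
T = 37 + 273.15 = 310.15 K
E = (8.314 * 310.15 / (2 * 96485)) * ln(9/35)
E = -18.15 mV


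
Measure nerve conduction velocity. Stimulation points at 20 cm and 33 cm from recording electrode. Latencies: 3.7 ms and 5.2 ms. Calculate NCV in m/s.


Distance = (33 - 20) / 100 = 0.13 m
dt = (5.2 - 3.7) / 1000 = 0.0015 s
NCV = dist / dt = 86.67 m/s


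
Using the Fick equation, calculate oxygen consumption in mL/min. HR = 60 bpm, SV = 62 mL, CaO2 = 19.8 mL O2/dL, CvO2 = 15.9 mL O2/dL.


CO = HR*SV = 60*62/1000 = 3.72 L/min
a-v O2 diff = 19.8 - 15.9 = 3.9 mL/dL
VO2 = CO * (CaO2-CvO2) * 10 dL/L
VO2 = 3.72 * 3.9 * 10
VO2 = 145.1 mL/min


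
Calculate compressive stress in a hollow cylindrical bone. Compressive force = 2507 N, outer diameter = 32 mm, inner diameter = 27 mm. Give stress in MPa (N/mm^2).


A = pi*(r_o^2 - r_i^2)
r_o = 16 mm, r_i = 13.5 mm
A = 231.692 mm^2
sigma = F/A = 2507 / 231.692
sigma = 10.82 MPa


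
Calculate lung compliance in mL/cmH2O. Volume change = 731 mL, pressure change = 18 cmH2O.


C = dV / dP
C = 731 / 18
C = 40.61 mL/cmH2O


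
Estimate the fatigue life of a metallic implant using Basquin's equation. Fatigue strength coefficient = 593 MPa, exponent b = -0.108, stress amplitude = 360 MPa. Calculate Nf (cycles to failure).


sigma_a = sigma_f' * (2Nf)^b
2Nf = (sigma_a/sigma_f')^(1/b)
2Nf = (360/593)^(1/-0.108)
2Nf = 101.61662
Nf = 50.81


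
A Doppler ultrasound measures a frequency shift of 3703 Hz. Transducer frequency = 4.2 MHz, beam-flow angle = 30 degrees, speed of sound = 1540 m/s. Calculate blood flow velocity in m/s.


v = fd * c / (2 * f0 * cos(theta))
v = 3703 * 1540 / (2 * 4.2000e+06 * cos(30))
v = 0.7839 m/s


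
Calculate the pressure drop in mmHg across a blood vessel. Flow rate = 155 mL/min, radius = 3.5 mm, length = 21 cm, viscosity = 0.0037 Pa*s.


dP = 8*mu*L*Q / (pi*r^4)
Q = 155 mL/min = 2.58333e-06 m^3/s
dP = 34.0619 Pa = 34.0619 / 133.322 mmHg = 0.2555 mmHg


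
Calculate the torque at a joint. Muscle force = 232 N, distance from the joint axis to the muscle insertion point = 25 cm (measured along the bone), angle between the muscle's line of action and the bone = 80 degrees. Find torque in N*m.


Torque = F * d * sin(theta)   (moment arm = d*sin(theta))
d = 25 cm = 0.25 m
Torque = 232 * 0.25 * sin(80)
Torque = 57.12 N*m


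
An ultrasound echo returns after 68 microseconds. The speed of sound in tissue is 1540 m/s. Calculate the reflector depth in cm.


depth = c * t / 2
t = 68 us = 6.8000e-05 s
depth = 1540 * 6.8000e-05 / 2
depth = 0.05236 m = 5.236 cm


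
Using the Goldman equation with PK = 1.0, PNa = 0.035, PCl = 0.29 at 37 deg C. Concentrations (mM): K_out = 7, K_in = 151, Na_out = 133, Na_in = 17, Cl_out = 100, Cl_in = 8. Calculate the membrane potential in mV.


Vm = (RT/F)*ln((PK*Ko + PNa*Nao + PCl*Cli)/(PK*Ki + PNa*Nai + PCl*Clo))
Numer = 13.975, Denom = 180.595
Vm = -68.39 mV


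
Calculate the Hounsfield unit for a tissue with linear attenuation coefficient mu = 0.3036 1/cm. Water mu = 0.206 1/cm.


HU = ((mu_tissue - mu_water) / mu_water) * 1000
HU = ((0.3036 - 0.206) / 0.206) * 1000
HU = 473.8


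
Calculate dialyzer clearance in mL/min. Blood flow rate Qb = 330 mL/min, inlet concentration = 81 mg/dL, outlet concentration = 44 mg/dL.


K = Qb * (Cb_in - Cb_out) / Cb_in
K = 330 * (81 - 44) / 81
K = 150.7 mL/min


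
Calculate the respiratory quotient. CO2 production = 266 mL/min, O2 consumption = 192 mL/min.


RQ = VCO2 / VO2
RQ = 266 / 192
RQ = 1.385


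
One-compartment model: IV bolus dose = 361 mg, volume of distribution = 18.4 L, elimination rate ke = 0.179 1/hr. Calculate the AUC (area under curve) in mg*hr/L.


C0 = Dose/Vd = 361/18.4 = 19.6196 mg/L
AUC = C0/ke = 19.6196/0.179
AUC = 109.6 mg*hr/L


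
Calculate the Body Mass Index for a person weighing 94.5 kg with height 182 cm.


BMI = weight / height^2
height = 182 cm = 1.82 m
BMI = 94.5 / 1.82^2
BMI = 28.53 kg/m^2


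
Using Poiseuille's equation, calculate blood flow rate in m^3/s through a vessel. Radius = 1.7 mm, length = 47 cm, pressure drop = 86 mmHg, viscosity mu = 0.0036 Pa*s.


Q = pi*r^4*dP / (8*mu*L)
r = 0.0017 m, L = 0.47 m
dP = 86 mmHg = 11465.692 Pa
Q = 2.2226e-05 m^3/s


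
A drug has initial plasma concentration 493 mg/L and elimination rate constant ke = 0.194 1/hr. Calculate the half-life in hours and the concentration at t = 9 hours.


t_half = ln(2) / ke = 0.693147 / 0.194 = 3.573 hr
C(t) = C0 * exp(-ke*t) = 493 * exp(-0.194*9)
C(9) = 86.01 mg/L


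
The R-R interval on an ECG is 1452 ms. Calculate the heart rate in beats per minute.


HR = 60 / RR_interval(s)
RR = 1452 ms = 1.452 s
HR = 60 / 1.452 = 41.32 bpm


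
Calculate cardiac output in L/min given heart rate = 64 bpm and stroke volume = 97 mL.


CO = HR * SV
CO = 64 * 97 / 1000
CO = 6.208 L/min


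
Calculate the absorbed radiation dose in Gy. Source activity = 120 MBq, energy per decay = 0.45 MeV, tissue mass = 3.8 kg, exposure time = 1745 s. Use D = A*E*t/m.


A = 120 MBq = 1.2000e+08 Bq
E = 0.45 MeV = 7.209e-14 J
D = A*E*t/m = 1.2000e+08*7.209e-14*1745/3.8
D = 0.003973 Gy
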